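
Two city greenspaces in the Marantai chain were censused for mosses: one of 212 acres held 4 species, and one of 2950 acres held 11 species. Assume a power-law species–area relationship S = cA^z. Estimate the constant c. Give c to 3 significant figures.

0.511

z = ln(S₂/S₁) / ln(A₂/A₁) = ln(11/4) / ln(2950/212) = 1.0116 / 2.6330 = 0.3842
c = S₁ / A₁^z = 4 / 212^0.3842 = 4 / 7.83 = 0.5108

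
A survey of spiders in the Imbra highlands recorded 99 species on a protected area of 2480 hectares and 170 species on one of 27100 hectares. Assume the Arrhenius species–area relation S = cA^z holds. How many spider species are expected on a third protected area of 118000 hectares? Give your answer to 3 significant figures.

z = ln(170/99) / ln(27100/2480) = 0.5407 / 2.3913 = 0.2261
c = 99 / 2480^0.2261 = 99 / 5.855 = 16.91
S₃ = 16.91 × 118000^0.2261 = 16.91 × 14.02 ≈ 237.1

237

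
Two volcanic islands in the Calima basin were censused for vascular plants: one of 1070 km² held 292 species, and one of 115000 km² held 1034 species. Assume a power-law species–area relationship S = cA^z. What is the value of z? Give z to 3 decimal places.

Taking logs: ln S = ln c + z ln A, so z = (ln S₂ − ln S₁)/(ln A₂ − ln A₁).
z = ln(1034/292) / ln(115000/1070) = ln(3.541) / ln(107.5) = 1.2644 / 4.6773 = 0.2703

0.270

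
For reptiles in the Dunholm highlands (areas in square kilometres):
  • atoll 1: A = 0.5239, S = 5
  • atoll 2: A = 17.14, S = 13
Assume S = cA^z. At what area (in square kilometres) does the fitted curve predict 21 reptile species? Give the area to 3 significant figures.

98.7 square kilometres

z = ln(13/5) / ln(17.14/0.5239) = 0.9555 / 3.4879 = 0.2740
c = 5 / 0.5239^0.2740 = 5 / 0.8377 = 5.969
A = (21/5.969)^(1/0.2740) ⇒ ln A = ln(3.518)/0.2740 = 4.5920
A = e^4.5920 ≈ 98.69 square kilometres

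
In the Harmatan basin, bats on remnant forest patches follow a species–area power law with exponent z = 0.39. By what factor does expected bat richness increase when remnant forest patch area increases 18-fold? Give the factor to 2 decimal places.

S₂/S₁ = (A₂/A₁)^z = 18^0.39
ln(S₂/S₁) = 0.39 × ln 18 = 0.39 × 2.8904 = 1.1272
S₂/S₁ = e^1.1272 ≈ 3.087

3.09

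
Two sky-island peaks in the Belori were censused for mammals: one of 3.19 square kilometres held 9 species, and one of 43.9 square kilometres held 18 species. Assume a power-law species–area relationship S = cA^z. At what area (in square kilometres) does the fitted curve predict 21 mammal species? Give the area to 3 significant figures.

78.6 square kilometres

z = ln(18/9) / ln(43.9/3.19) = 0.6931 / 2.6219 = 0.2644
c = 9 / 3.19^0.2644 = 9 / 1.359 = 6.623
A = (21/6.623)^(1/0.2644) ⇒ ln A = ln(3.171)/0.2644 = 4.3650
A = e^4.3650 ≈ 78.65 square kilometres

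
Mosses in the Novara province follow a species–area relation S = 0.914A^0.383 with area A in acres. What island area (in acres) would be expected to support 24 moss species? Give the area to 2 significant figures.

24 = 0.914 × A^0.383  ⇒  A^0.383 = 24/0.914 = 26.26
ln A = ln(26.26) / 0.383 = 3.2680 / 0.383 = 8.5326
A = e^8.5326 ≈ 5078 acres

5100 acres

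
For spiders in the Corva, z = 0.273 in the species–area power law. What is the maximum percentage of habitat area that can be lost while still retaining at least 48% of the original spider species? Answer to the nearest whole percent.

Need (A_new/A_old)^0.273 = 0.48, so A_new/A_old = 0.48^(1/0.273) = 0.48^3.663
ln(A_new/A_old) = ln 0.48 / 0.273 = -0.7340 / 0.273 = -2.6885
A_new/A_old = e^-2.6885 ≈ 0.06798
Fraction that can be lost = 1 − 0.06798 = 0.932

93%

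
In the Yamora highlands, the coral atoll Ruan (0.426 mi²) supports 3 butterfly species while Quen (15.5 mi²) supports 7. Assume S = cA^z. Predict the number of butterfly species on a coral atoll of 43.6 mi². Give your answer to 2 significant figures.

z = ln(7/3) / ln(15.5/0.426) = 0.8473 / 3.5942 = 0.2357
c = 3 / 0.426^0.2357 = 3 / 0.8178 = 3.668
S₃ = 3.668 × 43.6^0.2357 = 3.668 × 2.435 ≈ 8.933

8.9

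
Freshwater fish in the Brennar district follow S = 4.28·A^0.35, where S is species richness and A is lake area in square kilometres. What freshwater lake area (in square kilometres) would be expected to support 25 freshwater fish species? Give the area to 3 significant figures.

155 square kilometres

25 = 4.28 × A^0.35  ⇒  A^0.35 = 25/4.28 = 5.841
ln A = ln(5.841) / 0.35 = 1.7649 / 0.35 = 5.0426
A = e^5.0426 ≈ 154.9 square kilometres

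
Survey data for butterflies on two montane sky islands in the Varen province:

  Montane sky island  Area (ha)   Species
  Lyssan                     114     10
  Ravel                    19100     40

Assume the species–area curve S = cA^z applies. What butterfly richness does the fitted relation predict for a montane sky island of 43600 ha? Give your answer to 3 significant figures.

50.0

z = ln(40/10) / ln(19100/114) = 1.3863 / 5.1212 = 0.2707
c = 10 / 114^0.2707 = 10 / 3.604 = 2.775
S₃ = 2.775 × 43600^0.2707 = 2.775 × 18.03 ≈ 50.01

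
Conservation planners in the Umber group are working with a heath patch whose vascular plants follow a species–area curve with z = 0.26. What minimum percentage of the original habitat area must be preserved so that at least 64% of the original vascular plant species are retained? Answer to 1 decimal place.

Need (A_new/A_old)^0.26 = 0.64, so A_new/A_old = 0.64^(1/0.26) = 0.64^3.846
ln(A_new/A_old) = ln 0.64 / 0.26 = -0.4463 / 0.26 = -1.7165
A_new/A_old = e^-1.7165 ≈ 0.1797

18.0%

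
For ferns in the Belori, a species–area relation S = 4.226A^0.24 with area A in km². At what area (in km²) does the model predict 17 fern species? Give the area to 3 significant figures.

17 = 4.226 × A^0.24  ⇒  A^0.24 = 17/4.226 = 4.023
ln A = ln(4.023) / 0.24 = 1.3920 / 0.24 = 5.7998
A = e^5.7998 ≈ 330.2 km²

330 km²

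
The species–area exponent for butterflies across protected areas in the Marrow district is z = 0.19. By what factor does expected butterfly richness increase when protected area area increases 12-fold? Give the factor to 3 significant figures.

1.60

S₂/S₁ = (A₂/A₁)^z = 12^0.19
ln(S₂/S₁) = 0.19 × ln 12 = 0.19 × 2.4849 = 0.4721
S₂/S₁ = e^0.4721 ≈ 1.603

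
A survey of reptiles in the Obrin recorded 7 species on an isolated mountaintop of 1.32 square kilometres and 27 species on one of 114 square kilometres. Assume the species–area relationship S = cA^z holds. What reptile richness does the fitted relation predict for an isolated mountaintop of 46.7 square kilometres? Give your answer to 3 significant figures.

z = ln(27/7) / ln(114/1.32) = 1.3499 / 4.4586 = 0.3028
c = 7 / 1.32^0.3028 = 7 / 1.088 = 6.436
S₃ = 6.436 × 46.7^0.3028 = 6.436 × 3.202 ≈ 20.61

20.6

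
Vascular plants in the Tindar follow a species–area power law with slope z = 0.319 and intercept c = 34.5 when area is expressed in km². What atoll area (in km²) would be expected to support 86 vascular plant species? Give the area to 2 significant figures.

86 = 34.5 × A^0.319  ⇒  A^0.319 = 86/34.5 = 2.493
ln A = ln(2.493) / 0.319 = 0.9134 / 0.319 = 2.8633
A = e^2.8633 ≈ 17.52 km²

18 km²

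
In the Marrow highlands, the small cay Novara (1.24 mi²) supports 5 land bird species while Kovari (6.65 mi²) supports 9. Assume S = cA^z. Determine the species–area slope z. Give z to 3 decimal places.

Taking logs: ln S = ln c + z ln A, so z = (ln S₂ − ln S₁)/(ln A₂ − ln A₁).
z = ln(9/5) / ln(6.65/1.24) = ln(1.8) / ln(5.363) = 0.5878 / 1.6795 = 0.3500

0.350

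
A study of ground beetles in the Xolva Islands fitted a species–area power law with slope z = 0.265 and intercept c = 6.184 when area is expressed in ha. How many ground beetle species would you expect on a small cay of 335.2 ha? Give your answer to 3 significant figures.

28.9

S = 6.184 × 335.2^0.265 = 6.184 × 4.669 ≈ 28.87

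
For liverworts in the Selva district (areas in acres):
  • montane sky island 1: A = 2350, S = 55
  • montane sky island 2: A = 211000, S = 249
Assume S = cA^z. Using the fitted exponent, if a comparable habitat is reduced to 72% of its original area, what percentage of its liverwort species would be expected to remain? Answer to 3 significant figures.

89.6%

z = ln(249/55) / ln(211000/2350) = 1.5101 / 4.4974 = 0.3358
S_new/S_old = (A_new/A_old)^z = 0.72^0.3358 = exp(0.3358 × -0.3285) = 0.8956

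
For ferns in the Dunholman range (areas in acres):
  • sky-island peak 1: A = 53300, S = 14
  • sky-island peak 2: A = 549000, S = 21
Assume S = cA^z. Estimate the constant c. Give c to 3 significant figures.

2.11

z = ln(S₂/S₁) / ln(A₂/A₁) = ln(21/14) / ln(549000/53300) = 0.4055 / 2.3322 = 0.1739
c = S₁ / A₁^z = 14 / 53300^0.1739 = 14 / 6.634 = 2.11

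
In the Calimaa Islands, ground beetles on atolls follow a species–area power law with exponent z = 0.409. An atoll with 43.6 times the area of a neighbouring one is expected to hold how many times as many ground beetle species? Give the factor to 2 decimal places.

4.68

S₂/S₁ = (A₂/A₁)^z = 43.6^0.409
ln(S₂/S₁) = 0.409 × ln 43.6 = 0.409 × 3.7751 = 1.5440
S₂/S₁ = e^1.5440 ≈ 4.683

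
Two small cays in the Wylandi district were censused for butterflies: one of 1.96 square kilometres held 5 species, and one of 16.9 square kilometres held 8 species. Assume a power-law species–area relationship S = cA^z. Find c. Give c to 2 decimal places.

4.32

z = ln(S₂/S₁) / ln(A₂/A₁) = ln(8/5) / ln(16.9/1.96) = 0.4700 / 2.1544 = 0.2182
c = S₁ / A₁^z = 5 / 1.96^0.2182 = 5 / 1.158 = 4.317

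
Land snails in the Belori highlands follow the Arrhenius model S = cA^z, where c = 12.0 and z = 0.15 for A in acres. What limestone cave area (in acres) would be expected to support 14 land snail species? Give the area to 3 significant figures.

2.79 acres

14 = 12 × A^0.15  ⇒  A^0.15 = 14/12 = 1.167
ln A = ln(1.167) / 0.15 = 0.1542 / 0.15 = 1.0277
A = e^1.0277 ≈ 2.795 acres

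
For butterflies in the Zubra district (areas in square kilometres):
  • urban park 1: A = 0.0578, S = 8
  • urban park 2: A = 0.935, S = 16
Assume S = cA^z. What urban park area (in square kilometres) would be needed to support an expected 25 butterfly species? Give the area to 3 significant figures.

5.61 square kilometres

z = ln(16/8) / ln(0.935/0.0578) = 0.6931 / 2.7836 = 0.2490
c = 8 / 0.0578^0.2490 = 8 / 0.4917 = 16.27
A = (25/16.27)^(1/0.2490) ⇒ ln A = ln(1.537)/0.2490 = 1.7250
A = e^1.7250 ≈ 5.613 square kilometres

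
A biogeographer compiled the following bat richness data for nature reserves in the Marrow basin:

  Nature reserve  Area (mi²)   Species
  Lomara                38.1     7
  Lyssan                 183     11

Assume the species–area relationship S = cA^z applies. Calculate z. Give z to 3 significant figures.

0.288

Taking logs: ln S = ln c + z ln A, so z = (ln S₂ − ln S₁)/(ln A₂ − ln A₁).
z = ln(11/7) / ln(183/38.1) = ln(1.571) / ln(4.803) = 0.4520 / 1.5693 = 0.2880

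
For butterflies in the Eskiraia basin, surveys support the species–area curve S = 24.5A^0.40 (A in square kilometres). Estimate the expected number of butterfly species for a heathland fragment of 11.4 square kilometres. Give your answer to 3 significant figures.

S = 24.5 × 11.4^0.4 = 24.5 × 2.647 ≈ 64.85

64.9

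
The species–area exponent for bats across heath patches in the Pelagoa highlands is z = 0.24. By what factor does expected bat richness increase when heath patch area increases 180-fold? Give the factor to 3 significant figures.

3.48

S₂/S₁ = (A₂/A₁)^z = 180^0.24
ln(S₂/S₁) = 0.24 × ln 180 = 0.24 × 5.1930 = 1.2463
S₂/S₁ = e^1.2463 ≈ 3.477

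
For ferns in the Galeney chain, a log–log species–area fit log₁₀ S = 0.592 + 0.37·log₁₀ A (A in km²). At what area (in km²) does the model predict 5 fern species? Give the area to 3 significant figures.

5 = 3.908 × A^0.37  ⇒  A^0.37 = 5/3.908 = 1.279
ln A = ln(1.279) / 0.37 = 0.2463 / 0.37 = 0.6657
A = e^0.6657 ≈ 1.946 km²

1.95 km²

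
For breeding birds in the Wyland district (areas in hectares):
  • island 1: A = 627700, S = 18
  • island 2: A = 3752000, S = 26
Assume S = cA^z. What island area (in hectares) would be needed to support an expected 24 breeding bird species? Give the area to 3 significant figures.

z = ln(26/18) / ln(3752000/627700) = 0.3677 / 1.7880 = 0.2057
c = 18 / 627700^0.2057 = 18 / 15.57 = 1.156
A = (24/1.156)^(1/0.2057) ⇒ ln A = ln(20.76)/0.2057 = 14.7486
A = e^14.7486 ≈ 2542375 hectares

2540000 hectares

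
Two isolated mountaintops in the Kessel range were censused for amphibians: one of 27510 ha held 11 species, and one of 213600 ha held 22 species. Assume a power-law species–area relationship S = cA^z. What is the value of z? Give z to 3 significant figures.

0.338

Taking logs: ln S = ln c + z ln A, so z = (ln S₂ − ln S₁)/(ln A₂ − ln A₁).
z = ln(22/11) / ln(213600/27510) = ln(2) / ln(7.764) = 0.6931 / 2.0496 = 0.3382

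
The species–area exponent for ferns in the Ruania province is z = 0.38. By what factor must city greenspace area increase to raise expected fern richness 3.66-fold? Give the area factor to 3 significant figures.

(A₂/A₁)^0.38 = 3.66, so A₂/A₁ = 3.66^(1/0.38) = 3.66^2.632
ln(A₂/A₁) = ln 3.66 / 0.38 = 1.2975 / 0.38 = 3.4144
A₂/A₁ = e^3.4144 ≈ 30.4

30.4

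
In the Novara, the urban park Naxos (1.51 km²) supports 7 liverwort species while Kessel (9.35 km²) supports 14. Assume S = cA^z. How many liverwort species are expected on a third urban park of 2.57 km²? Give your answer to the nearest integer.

9

z = ln(14/7) / ln(9.35/1.51) = 0.6931 / 1.8233 = 0.3802
c = 7 / 1.51^0.3802 = 7 / 1.17 = 5.985
S₃ = 5.985 × 2.57^0.3802 = 5.985 × 1.432 ≈ 8.568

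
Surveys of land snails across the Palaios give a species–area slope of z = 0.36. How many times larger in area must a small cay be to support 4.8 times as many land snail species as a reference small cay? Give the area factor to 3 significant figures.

(A₂/A₁)^0.36 = 4.8, so A₂/A₁ = 4.8^(1/0.36) = 4.8^2.778
ln(A₂/A₁) = ln 4.8 / 0.36 = 1.5686 / 0.36 = 4.3573
A₂/A₁ = e^4.3573 ≈ 78.04

78.0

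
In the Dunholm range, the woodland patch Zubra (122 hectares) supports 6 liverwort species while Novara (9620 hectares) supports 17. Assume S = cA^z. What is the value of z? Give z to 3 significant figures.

Taking logs: ln S = ln c + z ln A, so z = (ln S₂ − ln S₁)/(ln A₂ − ln A₁).
z = ln(17/6) / ln(9620/122) = ln(2.833) / ln(78.85) = 1.0415 / 4.3676 = 0.2385

0.238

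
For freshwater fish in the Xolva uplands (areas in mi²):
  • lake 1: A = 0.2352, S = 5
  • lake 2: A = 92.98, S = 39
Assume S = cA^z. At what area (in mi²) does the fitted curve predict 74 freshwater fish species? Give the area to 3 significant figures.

z = ln(39/5) / ln(92.98/0.2352) = 2.0541 / 5.9797 = 0.3435
c = 5 / 0.2352^0.3435 = 5 / 0.6082 = 8.22
A = (74/8.22)^(1/0.3435) ⇒ ln A = ln(9.002)/0.3435 = 6.3969
A = e^6.3969 ≈ 600 mi²

600 mi²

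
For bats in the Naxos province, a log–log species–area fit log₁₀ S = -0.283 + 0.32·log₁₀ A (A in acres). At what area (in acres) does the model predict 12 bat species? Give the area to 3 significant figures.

18100 acres

12 = 0.5212 × A^0.32  ⇒  A^0.32 = 12/0.5212 = 23.02
ln A = ln(23.02) / 0.32 = 3.1365 / 0.32 = 9.8017
A = e^9.8017 ≈ 18064 acres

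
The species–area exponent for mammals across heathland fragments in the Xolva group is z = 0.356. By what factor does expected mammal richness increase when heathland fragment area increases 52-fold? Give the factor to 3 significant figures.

4.08

S₂/S₁ = (A₂/A₁)^z = 52^0.356
ln(S₂/S₁) = 0.356 × ln 52 = 0.356 × 3.9512 = 1.4066
S₂/S₁ = e^1.4066 ≈ 4.082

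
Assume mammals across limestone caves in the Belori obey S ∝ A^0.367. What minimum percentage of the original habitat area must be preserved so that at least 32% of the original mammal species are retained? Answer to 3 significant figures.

4.48%

Need (A_new/A_old)^0.367 = 0.32, so A_new/A_old = 0.32^(1/0.367) = 0.32^2.725
ln(A_new/A_old) = ln 0.32 / 0.367 = -1.1394 / 0.367 = -3.1047
A_new/A_old = e^-3.1047 ≈ 0.04484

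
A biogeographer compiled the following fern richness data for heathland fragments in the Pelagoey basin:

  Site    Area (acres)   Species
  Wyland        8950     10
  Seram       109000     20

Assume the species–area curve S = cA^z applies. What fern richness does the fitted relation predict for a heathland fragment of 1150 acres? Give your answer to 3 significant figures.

5.66

z = ln(20/10) / ln(109000/8950) = 0.6931 / 2.4997 = 0.2773
c = 10 / 8950^0.2773 = 10 / 12.47 = 0.802
S₃ = 0.802 × 1150^0.2773 = 0.802 × 7.058 ≈ 5.661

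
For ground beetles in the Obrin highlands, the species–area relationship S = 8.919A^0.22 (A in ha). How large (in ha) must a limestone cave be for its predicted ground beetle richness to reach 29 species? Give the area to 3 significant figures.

213 ha

29 = 8.919 × A^0.22  ⇒  A^0.22 = 29/8.919 = 3.251
ln A = ln(3.251) / 0.22 = 1.1791 / 0.22 = 5.3596
A = e^5.3596 ≈ 212.6 ha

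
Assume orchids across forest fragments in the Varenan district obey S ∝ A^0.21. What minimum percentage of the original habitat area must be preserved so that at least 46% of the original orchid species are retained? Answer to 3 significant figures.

2.48%

Need (A_new/A_old)^0.21 = 0.46, so A_new/A_old = 0.46^(1/0.21) = 0.46^4.762
ln(A_new/A_old) = ln 0.46 / 0.21 = -0.7765 / 0.21 = -3.6978
A_new/A_old = e^-3.6978 ≈ 0.02478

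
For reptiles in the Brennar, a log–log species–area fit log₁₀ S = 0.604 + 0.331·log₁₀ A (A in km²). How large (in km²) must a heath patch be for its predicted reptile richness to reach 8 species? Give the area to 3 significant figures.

8 = 4.018 × A^0.331  ⇒  A^0.331 = 8/4.018 = 1.991
ln A = ln(1.991) / 0.331 = 0.6887 / 0.331 = 2.0806
A = e^2.0806 ≈ 8.009 km²

8.01 km²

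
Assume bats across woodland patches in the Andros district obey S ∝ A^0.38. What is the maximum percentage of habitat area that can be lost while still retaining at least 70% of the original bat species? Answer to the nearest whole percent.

Need (A_new/A_old)^0.38 = 0.7, so A_new/A_old = 0.7^(1/0.38) = 0.7^2.632
ln(A_new/A_old) = ln 0.7 / 0.38 = -0.3567 / 0.38 = -0.9386
A_new/A_old = e^-0.9386 ≈ 0.3912
Fraction that can be lost = 1 − 0.3912 = 0.6088

61%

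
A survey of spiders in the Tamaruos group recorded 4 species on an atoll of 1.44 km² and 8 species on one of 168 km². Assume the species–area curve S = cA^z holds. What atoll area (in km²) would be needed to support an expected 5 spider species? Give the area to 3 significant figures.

z = ln(8/4) / ln(168/1.44) = 0.6931 / 4.7593 = 0.1456
c = 4 / 1.44^0.1456 = 4 / 1.055 = 3.793
A = (5/3.793)^(1/0.1456) ⇒ ln A = ln(1.318)/0.1456 = 1.8968
A = e^1.8968 ≈ 6.665 km²

6.66 km²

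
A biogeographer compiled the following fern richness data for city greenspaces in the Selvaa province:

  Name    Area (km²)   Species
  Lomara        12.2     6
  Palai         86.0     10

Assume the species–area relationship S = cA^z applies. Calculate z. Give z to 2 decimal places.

Taking logs: ln S = ln c + z ln A, so z = (ln S₂ − ln S₁)/(ln A₂ − ln A₁).
z = ln(10/6) / ln(86/12.2) = ln(1.667) / ln(7.049) = 0.5108 / 1.9529 = 0.2616

0.26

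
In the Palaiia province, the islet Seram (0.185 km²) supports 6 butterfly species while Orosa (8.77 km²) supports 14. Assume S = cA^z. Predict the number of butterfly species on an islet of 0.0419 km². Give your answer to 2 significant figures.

z = ln(14/6) / ln(8.77/0.185) = 0.8473 / 3.8587 = 0.2196
c = 6 / 0.185^0.2196 = 6 / 0.6904 = 8.691
S₃ = 8.691 × 0.0419^0.2196 = 8.691 × 0.4983 ≈ 4.33

4.3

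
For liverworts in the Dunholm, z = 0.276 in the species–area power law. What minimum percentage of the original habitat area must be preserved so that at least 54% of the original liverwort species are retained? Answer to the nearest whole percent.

11%

Need (A_new/A_old)^0.276 = 0.54, so A_new/A_old = 0.54^(1/0.276) = 0.54^3.623
ln(A_new/A_old) = ln 0.54 / 0.276 = -0.6162 / 0.276 = -2.2326
A_new/A_old = e^-2.2326 ≈ 0.1073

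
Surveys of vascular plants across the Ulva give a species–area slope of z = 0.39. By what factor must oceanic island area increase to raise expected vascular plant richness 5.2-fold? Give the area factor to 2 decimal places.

(A₂/A₁)^0.39 = 5.2, so A₂/A₁ = 5.2^(1/0.39) = 5.2^2.564
ln(A₂/A₁) = ln 5.2 / 0.39 = 1.6487 / 0.39 = 4.2273
A₂/A₁ = e^4.2273 ≈ 68.53

68.53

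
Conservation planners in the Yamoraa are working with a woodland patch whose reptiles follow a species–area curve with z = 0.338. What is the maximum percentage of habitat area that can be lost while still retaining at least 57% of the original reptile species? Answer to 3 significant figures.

Need (A_new/A_old)^0.338 = 0.57, so A_new/A_old = 0.57^(1/0.338) = 0.57^2.959
ln(A_new/A_old) = ln 0.57 / 0.338 = -0.5621 / 0.338 = -1.6631
A_new/A_old = e^-1.6631 ≈ 0.1896
Fraction that can be lost = 1 − 0.1896 = 0.8104

81.0%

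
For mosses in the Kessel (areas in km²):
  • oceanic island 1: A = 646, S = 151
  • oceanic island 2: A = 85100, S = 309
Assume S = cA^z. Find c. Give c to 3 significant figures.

z = ln(S₂/S₁) / ln(A₂/A₁) = ln(309/151) / ln(85100/646) = 0.7161 / 4.8808 = 0.1467
c = S₁ / A₁^z = 151 / 646^0.1467 = 151 / 2.584 = 58.44

58.4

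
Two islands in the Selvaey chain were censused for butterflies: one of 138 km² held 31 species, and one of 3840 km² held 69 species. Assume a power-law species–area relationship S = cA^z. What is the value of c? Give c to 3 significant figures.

9.47

z = ln(S₂/S₁) / ln(A₂/A₁) = ln(69/31) / ln(3840/138) = 0.8001 / 3.3260 = 0.2406
c = S₁ / A₁^z = 31 / 138^0.2406 = 31 / 3.272 = 9.475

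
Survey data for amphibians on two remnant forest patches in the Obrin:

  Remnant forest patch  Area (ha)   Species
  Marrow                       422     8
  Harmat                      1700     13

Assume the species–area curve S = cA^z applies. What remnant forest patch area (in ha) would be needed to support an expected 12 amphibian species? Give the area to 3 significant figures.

1350 ha

z = ln(13/8) / ln(1700/422) = 0.4855 / 1.3934 = 0.3484
c = 8 / 422^0.3484 = 8 / 8.218 = 0.9735
A = (12/0.9735)^(1/0.3484) ⇒ ln A = ln(12.33)/0.3484 = 7.2087
A = e^7.2087 ≈ 1351 ha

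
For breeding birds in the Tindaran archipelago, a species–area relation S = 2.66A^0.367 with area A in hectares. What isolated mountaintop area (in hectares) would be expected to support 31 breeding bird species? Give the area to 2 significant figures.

31 = 2.66 × A^0.367  ⇒  A^0.367 = 31/2.66 = 11.65
ln A = ln(11.65) / 0.367 = 2.4557 / 0.367 = 6.6912
A = e^6.6912 ≈ 805.3 hectares

810 hectares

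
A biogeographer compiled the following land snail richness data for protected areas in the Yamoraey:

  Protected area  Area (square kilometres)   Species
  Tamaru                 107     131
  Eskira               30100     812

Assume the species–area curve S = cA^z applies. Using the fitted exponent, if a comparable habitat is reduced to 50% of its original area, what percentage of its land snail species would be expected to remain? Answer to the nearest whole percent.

z = ln(812/131) / ln(30100/107) = 1.8243 / 5.6395 = 0.3235
S_new/S_old = (A_new/A_old)^z = 0.5^0.3235 = exp(0.3235 × -0.6931) = 0.7991

80%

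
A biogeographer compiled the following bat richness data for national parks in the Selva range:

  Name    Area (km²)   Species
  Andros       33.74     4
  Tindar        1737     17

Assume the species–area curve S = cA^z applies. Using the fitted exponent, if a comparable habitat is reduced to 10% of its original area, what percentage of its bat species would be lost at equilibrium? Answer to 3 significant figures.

57.1%

z = ln(17/4) / ln(1737/33.74) = 1.4469 / 3.9412 = 0.3671
S_new/S_old = (A_new/A_old)^z = 0.1^0.3671 = exp(0.3671 × -2.3026) = 0.4294
Fraction lost = 1 − 0.4294 = 0.5706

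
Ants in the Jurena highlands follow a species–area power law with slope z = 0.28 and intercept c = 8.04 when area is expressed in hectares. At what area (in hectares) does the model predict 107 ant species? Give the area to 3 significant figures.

107 = 8.04 × A^0.28  ⇒  A^0.28 = 107/8.04 = 13.31
ln A = ln(13.31) / 0.28 = 2.5884 / 0.28 = 9.2443
A = e^9.2443 ≈ 10345 hectares

10300 hectares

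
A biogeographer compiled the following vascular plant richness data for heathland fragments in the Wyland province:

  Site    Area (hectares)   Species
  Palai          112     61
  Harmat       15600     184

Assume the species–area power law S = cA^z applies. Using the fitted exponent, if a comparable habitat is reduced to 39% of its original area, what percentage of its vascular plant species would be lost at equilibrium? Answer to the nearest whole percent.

19%

z = ln(184/61) / ln(15600/112) = 1.1041 / 4.9365 = 0.2237
S_new/S_old = (A_new/A_old)^z = 0.39^0.2237 = exp(0.2237 × -0.9416) = 0.8101
Fraction lost = 1 − 0.8101 = 0.1899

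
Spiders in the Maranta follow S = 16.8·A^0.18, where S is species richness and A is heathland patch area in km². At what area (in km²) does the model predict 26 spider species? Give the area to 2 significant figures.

11 km²

26 = 16.8 × A^0.18  ⇒  A^0.18 = 26/16.8 = 1.548
ln A = ln(1.548) / 0.18 = 0.4367 / 0.18 = 2.4262
A = e^2.4262 ≈ 11.32 km²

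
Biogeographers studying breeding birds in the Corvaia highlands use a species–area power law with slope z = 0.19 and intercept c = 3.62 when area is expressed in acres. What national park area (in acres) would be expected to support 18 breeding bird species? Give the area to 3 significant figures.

18 = 3.62 × A^0.19  ⇒  A^0.19 = 18/3.62 = 4.972
ln A = ln(4.972) / 0.19 = 1.6039 / 0.19 = 8.4416
A = e^8.4416 ≈ 4636 acres

4640 acres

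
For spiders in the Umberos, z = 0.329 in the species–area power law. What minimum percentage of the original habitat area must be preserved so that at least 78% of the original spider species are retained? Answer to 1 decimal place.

Need (A_new/A_old)^0.329 = 0.78, so A_new/A_old = 0.78^(1/0.329) = 0.78^3.04
ln(A_new/A_old) = ln 0.78 / 0.329 = -0.2485 / 0.329 = -0.7552
A_new/A_old = e^-0.7552 ≈ 0.4699

47.0%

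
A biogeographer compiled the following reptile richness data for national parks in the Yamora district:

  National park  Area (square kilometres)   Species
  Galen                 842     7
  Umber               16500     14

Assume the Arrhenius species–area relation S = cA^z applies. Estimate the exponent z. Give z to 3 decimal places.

Taking logs: ln S = ln c + z ln A, so z = (ln S₂ − ln S₁)/(ln A₂ − ln A₁).
z = ln(14/7) / ln(16500/842) = ln(2) / ln(19.6) = 0.6931 / 2.9753 = 0.2330

0.233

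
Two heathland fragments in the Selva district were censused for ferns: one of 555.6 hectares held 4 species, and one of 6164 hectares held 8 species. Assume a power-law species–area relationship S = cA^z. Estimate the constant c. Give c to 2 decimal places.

z = ln(S₂/S₁) / ln(A₂/A₁) = ln(8/4) / ln(6164/555.6) = 0.6931 / 2.4064 = 0.2880
c = S₁ / A₁^z = 4 / 555.6^0.2880 = 4 / 6.174 = 0.6478

0.65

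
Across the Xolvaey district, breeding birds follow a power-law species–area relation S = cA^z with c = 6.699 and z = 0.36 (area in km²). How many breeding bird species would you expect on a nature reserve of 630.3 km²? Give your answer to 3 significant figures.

S = 6.699 × 630.3^0.36
ln S = ln 6.699 + 0.36 × ln 630.3 = 1.9020 + 0.36 × 6.4462 = 4.2226
S = e^4.2226 ≈ 68.21

68.2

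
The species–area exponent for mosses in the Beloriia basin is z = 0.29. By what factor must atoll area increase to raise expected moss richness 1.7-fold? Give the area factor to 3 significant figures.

6.23

(A₂/A₁)^0.29 = 1.7, so A₂/A₁ = 1.7^(1/0.29) = 1.7^3.448
ln(A₂/A₁) = ln 1.7 / 0.29 = 0.5306 / 0.29 = 1.8298
A₂/A₁ = e^1.8298 ≈ 6.232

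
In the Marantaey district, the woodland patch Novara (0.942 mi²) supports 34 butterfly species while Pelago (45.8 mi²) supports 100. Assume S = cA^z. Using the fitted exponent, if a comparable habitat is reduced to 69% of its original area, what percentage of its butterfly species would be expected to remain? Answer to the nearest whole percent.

90%

z = ln(100/34) / ln(45.8/0.942) = 1.0788 / 3.8840 = 0.2778
S_new/S_old = (A_new/A_old)^z = 0.69^0.2778 = exp(0.2778 × -0.3711) = 0.9021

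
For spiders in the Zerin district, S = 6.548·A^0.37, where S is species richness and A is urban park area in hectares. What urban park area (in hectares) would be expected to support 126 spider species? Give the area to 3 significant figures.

126 = 6.548 × A^0.37  ⇒  A^0.37 = 126/6.548 = 19.24
ln A = ln(19.24) / 0.37 = 2.9571 / 0.37 = 7.9922
A = e^7.9922 ≈ 2958 hectares

2960 hectares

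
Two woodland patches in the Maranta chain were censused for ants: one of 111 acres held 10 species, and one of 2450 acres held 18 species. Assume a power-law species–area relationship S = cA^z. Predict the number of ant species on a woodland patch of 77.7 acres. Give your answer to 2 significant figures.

9.3

z = ln(18/10) / ln(2450/111) = 0.5878 / 3.0943 = 0.1900
c = 10 / 111^0.1900 = 10 / 2.446 = 4.088
S₃ = 4.088 × 77.7^0.1900 = 4.088 × 2.286 ≈ 9.345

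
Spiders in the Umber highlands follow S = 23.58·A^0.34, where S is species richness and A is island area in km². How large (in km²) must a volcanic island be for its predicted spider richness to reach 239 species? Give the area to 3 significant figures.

909 km²

239 = 23.58 × A^0.34  ⇒  A^0.34 = 239/23.58 = 10.14
ln A = ln(10.14) / 0.34 = 2.3161 / 0.34 = 6.8120
A = e^6.8120 ≈ 908.6 km²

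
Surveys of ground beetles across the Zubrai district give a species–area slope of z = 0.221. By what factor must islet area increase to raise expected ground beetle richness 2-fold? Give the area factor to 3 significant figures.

(A₂/A₁)^0.221 = 2, so A₂/A₁ = 2^(1/0.221) = 2^4.525
ln(A₂/A₁) = ln 2 / 0.221 = 0.6931 / 0.221 = 3.1364
A₂/A₁ = e^3.1364 ≈ 23.02

23.0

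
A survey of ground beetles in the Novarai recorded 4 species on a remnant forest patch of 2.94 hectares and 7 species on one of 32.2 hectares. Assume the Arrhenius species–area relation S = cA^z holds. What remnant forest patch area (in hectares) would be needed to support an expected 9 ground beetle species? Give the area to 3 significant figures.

z = ln(7/4) / ln(32.2/2.94) = 0.5596 / 2.3936 = 0.2338
c = 4 / 2.94^0.2338 = 4 / 1.287 = 3.109
A = (9/3.109)^(1/0.2338) ⇒ ln A = ln(2.895)/0.2338 = 4.5469
A = e^4.5469 ≈ 94.34 hectares

94.3 hectares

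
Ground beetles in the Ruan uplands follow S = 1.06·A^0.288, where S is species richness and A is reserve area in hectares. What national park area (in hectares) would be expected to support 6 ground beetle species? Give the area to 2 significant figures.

410 hectares

6 = 1.06 × A^0.288  ⇒  A^0.288 = 6/1.06 = 5.66
ln A = ln(5.66) / 0.288 = 1.7335 / 0.288 = 6.0191
A = e^6.0191 ≈ 411.2 hectares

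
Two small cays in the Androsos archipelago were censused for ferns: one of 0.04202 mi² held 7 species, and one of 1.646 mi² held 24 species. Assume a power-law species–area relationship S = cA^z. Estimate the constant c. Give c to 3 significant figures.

20.3

z = ln(S₂/S₁) / ln(A₂/A₁) = ln(24/7) / ln(1.646/0.04202) = 1.2321 / 3.6680 = 0.3359
c = S₁ / A₁^z = 7 / 0.04202^0.3359 = 7 / 0.3448 = 20.3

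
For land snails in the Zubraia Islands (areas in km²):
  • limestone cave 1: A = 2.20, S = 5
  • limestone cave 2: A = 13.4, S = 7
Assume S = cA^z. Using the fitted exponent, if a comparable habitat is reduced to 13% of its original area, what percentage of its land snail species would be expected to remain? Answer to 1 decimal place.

68.4%

z = ln(7/5) / ln(13.4/2.2) = 0.3365 / 1.8068 = 0.1862
S_new/S_old = (A_new/A_old)^z = 0.13^0.1862 = exp(0.1862 × -2.0402) = 0.6839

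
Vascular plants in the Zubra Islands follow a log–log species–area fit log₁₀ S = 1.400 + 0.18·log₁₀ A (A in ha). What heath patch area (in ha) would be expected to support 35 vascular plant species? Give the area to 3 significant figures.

6.32 ha

35 = 25.12 × A^0.18  ⇒  A^0.18 = 35/25.12 = 1.393
ln A = ln(1.393) / 0.18 = 0.3317 / 0.18 = 1.8429
A = e^1.8429 ≈ 6.315 ha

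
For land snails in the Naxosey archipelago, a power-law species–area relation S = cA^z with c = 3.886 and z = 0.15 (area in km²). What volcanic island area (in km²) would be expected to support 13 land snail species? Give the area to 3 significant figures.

13 = 3.886 × A^0.15  ⇒  A^0.15 = 13/3.886 = 3.345
ln A = ln(3.345) / 0.15 = 1.2076 / 0.15 = 8.0505
A = e^8.0505 ≈ 3135 km²

3140 km²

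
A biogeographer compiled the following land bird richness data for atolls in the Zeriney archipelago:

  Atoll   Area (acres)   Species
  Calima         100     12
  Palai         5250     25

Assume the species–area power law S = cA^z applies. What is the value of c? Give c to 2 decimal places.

5.11

z = ln(S₂/S₁) / ln(A₂/A₁) = ln(25/12) / ln(5250/100) = 0.7340 / 3.9608 = 0.1853
c = S₁ / A₁^z = 12 / 100^0.1853 = 12 / 2.348 = 5.112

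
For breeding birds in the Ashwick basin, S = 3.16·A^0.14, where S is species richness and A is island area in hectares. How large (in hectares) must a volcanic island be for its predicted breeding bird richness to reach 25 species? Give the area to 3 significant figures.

2610000 hectares

25 = 3.16 × A^0.14  ⇒  A^0.14 = 25/3.16 = 7.911
ln A = ln(7.911) / 0.14 = 2.0683 / 0.14 = 14.7736
A = e^14.7736 ≈ 2606708 hectares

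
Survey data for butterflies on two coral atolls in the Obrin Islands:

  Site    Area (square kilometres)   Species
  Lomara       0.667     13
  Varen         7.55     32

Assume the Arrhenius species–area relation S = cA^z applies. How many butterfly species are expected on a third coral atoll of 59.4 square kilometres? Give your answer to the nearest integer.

69

z = ln(32/13) / ln(7.55/0.667) = 0.9008 / 2.4265 = 0.3712
c = 13 / 0.667^0.3712 = 13 / 0.8604 = 15.11
S₃ = 15.11 × 59.4^0.3712 = 15.11 × 4.555 ≈ 68.82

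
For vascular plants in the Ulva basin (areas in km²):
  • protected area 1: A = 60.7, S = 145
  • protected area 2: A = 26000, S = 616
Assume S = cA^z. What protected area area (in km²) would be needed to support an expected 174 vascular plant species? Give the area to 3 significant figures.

130 km²

z = ln(616/145) / ln(26000/60.7) = 1.4465 / 6.0599 = 0.2387
c = 145 / 60.7^0.2387 = 145 / 2.665 = 54.41
A = (174/54.41)^(1/0.2387) ⇒ ln A = ln(3.198)/0.2387 = 4.8697
A = e^4.8697 ≈ 130.3 km²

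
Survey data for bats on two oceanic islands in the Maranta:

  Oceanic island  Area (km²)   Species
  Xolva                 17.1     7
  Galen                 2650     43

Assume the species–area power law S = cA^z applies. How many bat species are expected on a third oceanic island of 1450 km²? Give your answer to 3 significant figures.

z = ln(43/7) / ln(2650/17.1) = 1.8153 / 5.0432 = 0.3599
c = 7 / 17.1^0.3599 = 7 / 2.779 = 2.519
S₃ = 2.519 × 1450^0.3599 = 2.519 × 13.74 ≈ 34.61

34.6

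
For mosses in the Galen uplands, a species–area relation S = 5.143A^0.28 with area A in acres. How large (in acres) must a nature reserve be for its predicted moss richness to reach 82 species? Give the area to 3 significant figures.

19700 acres

82 = 5.143 × A^0.28  ⇒  A^0.28 = 82/5.143 = 15.94
ln A = ln(15.94) / 0.28 = 2.7691 / 0.28 = 9.8896
A = e^9.8896 ≈ 19724 acres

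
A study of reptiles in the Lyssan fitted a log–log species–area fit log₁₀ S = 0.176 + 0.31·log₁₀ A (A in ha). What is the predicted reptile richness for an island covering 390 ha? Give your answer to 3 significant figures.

S = 1.5 × 390^0.31
ln S = ln 1.5 + 0.31 × ln 390 = 0.4053 + 0.31 × 5.9661 = 2.2548
S = e^2.2548 ≈ 9.533

9.53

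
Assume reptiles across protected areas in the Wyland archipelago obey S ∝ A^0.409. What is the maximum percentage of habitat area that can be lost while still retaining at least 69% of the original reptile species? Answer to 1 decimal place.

Need (A_new/A_old)^0.409 = 0.69, so A_new/A_old = 0.69^(1/0.409) = 0.69^2.445
ln(A_new/A_old) = ln 0.69 / 0.409 = -0.3711 / 0.409 = -0.9072
A_new/A_old = e^-0.9072 ≈ 0.4036
Fraction that can be lost = 1 − 0.4036 = 0.5964

59.6%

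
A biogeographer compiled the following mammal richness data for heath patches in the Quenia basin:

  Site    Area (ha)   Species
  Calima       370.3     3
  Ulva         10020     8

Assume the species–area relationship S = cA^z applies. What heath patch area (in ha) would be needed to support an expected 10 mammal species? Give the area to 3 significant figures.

21200 ha

z = ln(8/3) / ln(10020/370.3) = 0.9808 / 3.2980 = 0.2974
c = 3 / 370.3^0.2974 = 3 / 5.806 = 0.5167
A = (10/0.5167)^(1/0.2974) ⇒ ln A = ln(19.35)/0.2974 = 9.9627
A = e^9.9627 ≈ 21219 ha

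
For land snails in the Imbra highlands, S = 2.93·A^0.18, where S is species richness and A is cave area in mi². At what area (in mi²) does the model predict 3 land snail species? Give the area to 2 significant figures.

1.1 mi²

3 = 2.93 × A^0.18  ⇒  A^0.18 = 3/2.93 = 1.024
ln A = ln(1.024) / 0.18 = 0.0236 / 0.18 = 0.1312
A = e^0.1312 ≈ 1.14 mi²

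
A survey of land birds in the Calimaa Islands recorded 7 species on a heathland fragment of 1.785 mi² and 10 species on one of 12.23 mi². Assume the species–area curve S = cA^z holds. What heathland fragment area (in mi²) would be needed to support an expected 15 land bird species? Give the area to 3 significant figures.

109 mi²

z = ln(10/7) / ln(12.23/1.785) = 0.3567 / 1.9245 = 0.1853
c = 7 / 1.785^0.1853 = 7 / 1.113 = 6.287
A = (15/6.287)^(1/0.1853) ⇒ ln A = ln(2.386)/0.1853 = 4.6916
A = e^4.6916 ≈ 109 mi²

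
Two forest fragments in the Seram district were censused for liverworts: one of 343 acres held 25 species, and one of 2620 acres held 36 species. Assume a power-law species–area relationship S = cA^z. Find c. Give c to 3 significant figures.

z = ln(S₂/S₁) / ln(A₂/A₁) = ln(36/25) / ln(2620/343) = 0.3646 / 2.0332 = 0.1793
c = S₁ / A₁^z = 25 / 343^0.1793 = 25 / 2.849 = 8.775

8.78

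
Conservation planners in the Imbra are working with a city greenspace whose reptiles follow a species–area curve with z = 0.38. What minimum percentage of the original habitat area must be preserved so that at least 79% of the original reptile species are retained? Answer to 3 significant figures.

Need (A_new/A_old)^0.38 = 0.79, so A_new/A_old = 0.79^(1/0.38) = 0.79^2.632
ln(A_new/A_old) = ln 0.79 / 0.38 = -0.2357 / 0.38 = -0.6203
A_new/A_old = e^-0.6203 ≈ 0.5378

53.8%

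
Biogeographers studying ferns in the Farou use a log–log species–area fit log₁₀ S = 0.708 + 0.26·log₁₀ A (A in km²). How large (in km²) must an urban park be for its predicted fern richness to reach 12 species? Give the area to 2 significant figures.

27 km²

12 = 5.105 × A^0.26  ⇒  A^0.26 = 12/5.105 = 2.351
ln A = ln(2.351) / 0.26 = 0.8547 / 0.26 = 3.2872
A = e^3.2872 ≈ 26.77 km²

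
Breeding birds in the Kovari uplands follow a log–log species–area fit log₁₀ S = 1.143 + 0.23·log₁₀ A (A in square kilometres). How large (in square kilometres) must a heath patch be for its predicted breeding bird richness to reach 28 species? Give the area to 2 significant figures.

28 = 13.9 × A^0.23  ⇒  A^0.23 = 28/13.9 = 2.014
ln A = ln(2.014) / 0.23 = 0.7003 / 0.23 = 3.0450
A = e^3.0450 ≈ 21.01 square kilometres

21 square kilometres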